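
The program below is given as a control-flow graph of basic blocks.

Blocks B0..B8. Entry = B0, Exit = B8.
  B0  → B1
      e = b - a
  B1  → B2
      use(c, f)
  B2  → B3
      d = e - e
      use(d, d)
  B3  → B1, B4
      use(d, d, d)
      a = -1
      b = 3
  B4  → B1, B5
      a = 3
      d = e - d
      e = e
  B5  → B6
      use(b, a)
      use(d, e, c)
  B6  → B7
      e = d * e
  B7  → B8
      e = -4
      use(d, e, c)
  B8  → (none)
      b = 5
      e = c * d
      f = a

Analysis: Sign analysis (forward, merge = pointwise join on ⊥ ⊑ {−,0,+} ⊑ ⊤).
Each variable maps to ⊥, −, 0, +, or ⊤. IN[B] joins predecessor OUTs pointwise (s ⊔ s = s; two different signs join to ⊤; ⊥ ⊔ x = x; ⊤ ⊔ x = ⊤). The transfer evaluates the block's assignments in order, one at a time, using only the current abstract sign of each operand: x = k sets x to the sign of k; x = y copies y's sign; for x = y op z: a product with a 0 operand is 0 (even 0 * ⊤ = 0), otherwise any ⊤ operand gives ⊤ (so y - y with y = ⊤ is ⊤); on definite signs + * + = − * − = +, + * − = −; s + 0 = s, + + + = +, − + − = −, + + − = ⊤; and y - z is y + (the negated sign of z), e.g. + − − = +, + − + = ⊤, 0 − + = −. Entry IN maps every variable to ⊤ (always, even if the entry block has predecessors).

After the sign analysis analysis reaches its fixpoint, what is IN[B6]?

Fixpoint table:
  B0: | IN=(all ⊤) | OUT=(all ⊤)
  B1: | IN=(all ⊤) | OUT=(all ⊤)
  B2: | IN=(all ⊤) | OUT=(all ⊤)
  B3: | IN=(all ⊤) | OUT={a:-, b:+; rest ⊤}
  B4: | IN={a:-, b:+; rest ⊤} | OUT={a:+, b:+; rest ⊤}
  B5: | IN={a:+, b:+; rest ⊤} | OUT={a:+, b:+; rest ⊤}
  B6: | IN={a:+, b:+; rest ⊤} | OUT={a:+, b:+; rest ⊤}
  B7: | IN={a:+, b:+; rest ⊤} | OUT={a:+, b:+, e:-; rest ⊤}
  B8: | IN={a:+, b:+, e:-; rest ⊤} | OUT={a:+, b:+, f:+; rest ⊤}

Merge at B6: IN[B6] = OUT[B5] = {a: +, b: +, c: ⊤, d: ⊤, e: ⊤, f: ⊤}

Answer: {a: +, b: +, c: ⊤, d: ⊤, e: ⊤, f: ⊤}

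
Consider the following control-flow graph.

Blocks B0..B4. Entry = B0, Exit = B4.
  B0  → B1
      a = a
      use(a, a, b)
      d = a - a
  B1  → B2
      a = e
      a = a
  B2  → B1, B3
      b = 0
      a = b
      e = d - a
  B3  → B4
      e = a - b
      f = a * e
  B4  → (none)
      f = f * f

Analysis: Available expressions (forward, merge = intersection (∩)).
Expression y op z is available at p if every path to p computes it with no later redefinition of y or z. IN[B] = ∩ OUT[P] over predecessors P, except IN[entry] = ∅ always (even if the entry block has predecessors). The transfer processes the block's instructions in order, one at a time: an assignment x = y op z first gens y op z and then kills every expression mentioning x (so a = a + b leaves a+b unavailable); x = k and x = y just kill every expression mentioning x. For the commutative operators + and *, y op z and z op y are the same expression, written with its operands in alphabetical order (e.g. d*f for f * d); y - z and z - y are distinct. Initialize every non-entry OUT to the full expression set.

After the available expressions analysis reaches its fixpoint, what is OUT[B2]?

Answer: {d-a}

Trace:
Fixpoint table:
  B0:  IN={}  OUT={a-a}
  B1:  IN={}  OUT={}
  B2:  IN={}  OUT={d-a}
  B3:  IN={d-a}  OUT={a*e, a-b, d-a}
  B4:  IN={a*e, a-b, d-a}  OUT={a*e, a-b, d-a}

Merge at B2: IN[B2] = OUT[B1] = {}
Applying B2's transfer function to that IN value gives OUT[B2] (row B2 above).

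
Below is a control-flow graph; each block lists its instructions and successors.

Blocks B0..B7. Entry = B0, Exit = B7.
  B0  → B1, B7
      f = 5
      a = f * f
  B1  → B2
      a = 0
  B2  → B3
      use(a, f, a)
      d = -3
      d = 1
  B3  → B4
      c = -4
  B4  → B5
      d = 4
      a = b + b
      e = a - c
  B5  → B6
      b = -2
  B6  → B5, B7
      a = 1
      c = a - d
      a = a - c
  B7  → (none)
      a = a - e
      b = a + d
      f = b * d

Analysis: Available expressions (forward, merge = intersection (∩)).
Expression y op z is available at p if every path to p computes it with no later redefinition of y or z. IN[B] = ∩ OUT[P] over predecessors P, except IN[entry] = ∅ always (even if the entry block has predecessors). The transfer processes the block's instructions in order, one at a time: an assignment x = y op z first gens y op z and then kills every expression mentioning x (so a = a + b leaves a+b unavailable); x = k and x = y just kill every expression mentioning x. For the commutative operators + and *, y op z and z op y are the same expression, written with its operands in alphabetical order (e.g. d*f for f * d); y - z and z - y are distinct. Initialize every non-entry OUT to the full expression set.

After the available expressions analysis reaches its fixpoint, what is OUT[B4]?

Answer: {a-c, b+b, f*f}

Working:
Converged values:
  B0:  IN={}  OUT={f*f}
  B1:  IN={f*f}  OUT={f*f}
  B2:  IN={f*f}  OUT={f*f}
  B3:  IN={f*f}  OUT={f*f}
  B4:  IN={f*f}  OUT={a-c, b+b, f*f}
  B5:  IN={f*f}  OUT={f*f}
  B6:  IN={f*f}  OUT={f*f}
  B7:  IN={f*f}  OUT={a+d, b*d}

Merge at B4: IN[B4] = OUT[B3] = {f*f}
Applying B4's transfer function to that IN value gives OUT[B4] (row B4 above).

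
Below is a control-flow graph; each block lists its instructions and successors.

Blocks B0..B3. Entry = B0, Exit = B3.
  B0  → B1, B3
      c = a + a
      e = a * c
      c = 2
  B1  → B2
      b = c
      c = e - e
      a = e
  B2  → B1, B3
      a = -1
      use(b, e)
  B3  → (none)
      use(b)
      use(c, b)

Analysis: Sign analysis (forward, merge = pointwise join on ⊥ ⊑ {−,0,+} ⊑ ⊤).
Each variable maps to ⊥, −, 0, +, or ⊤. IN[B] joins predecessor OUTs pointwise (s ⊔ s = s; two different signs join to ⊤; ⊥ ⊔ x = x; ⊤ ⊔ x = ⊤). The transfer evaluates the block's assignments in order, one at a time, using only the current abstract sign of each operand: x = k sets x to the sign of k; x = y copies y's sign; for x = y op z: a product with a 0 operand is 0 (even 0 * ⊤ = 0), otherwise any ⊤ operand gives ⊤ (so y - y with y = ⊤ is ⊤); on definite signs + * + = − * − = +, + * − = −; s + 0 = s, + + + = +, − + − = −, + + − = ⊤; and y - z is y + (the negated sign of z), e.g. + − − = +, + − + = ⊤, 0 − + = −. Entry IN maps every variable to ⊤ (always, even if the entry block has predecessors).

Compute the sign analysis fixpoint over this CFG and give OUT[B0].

Answer: {a: ⊤, b: ⊤, c: +, d: ⊤, e: ⊤, f: ⊤}

Working:
Converged values:
  B0:   IN=(all ⊤)   OUT={c:+; rest ⊤}
  B1:   IN=(all ⊤)   OUT=(all ⊤)
  B2:   IN=(all ⊤)   OUT={a:-; rest ⊤}
  B3:   IN=(all ⊤)   OUT=(all ⊤)

B0 is the boundary node: IN[B0] = {a: ⊤, b: ⊤, c: ⊤, d: ⊤, e: ⊤, f: ⊤}
Applying B0's transfer function to that IN value gives OUT[B0] (row B0 above).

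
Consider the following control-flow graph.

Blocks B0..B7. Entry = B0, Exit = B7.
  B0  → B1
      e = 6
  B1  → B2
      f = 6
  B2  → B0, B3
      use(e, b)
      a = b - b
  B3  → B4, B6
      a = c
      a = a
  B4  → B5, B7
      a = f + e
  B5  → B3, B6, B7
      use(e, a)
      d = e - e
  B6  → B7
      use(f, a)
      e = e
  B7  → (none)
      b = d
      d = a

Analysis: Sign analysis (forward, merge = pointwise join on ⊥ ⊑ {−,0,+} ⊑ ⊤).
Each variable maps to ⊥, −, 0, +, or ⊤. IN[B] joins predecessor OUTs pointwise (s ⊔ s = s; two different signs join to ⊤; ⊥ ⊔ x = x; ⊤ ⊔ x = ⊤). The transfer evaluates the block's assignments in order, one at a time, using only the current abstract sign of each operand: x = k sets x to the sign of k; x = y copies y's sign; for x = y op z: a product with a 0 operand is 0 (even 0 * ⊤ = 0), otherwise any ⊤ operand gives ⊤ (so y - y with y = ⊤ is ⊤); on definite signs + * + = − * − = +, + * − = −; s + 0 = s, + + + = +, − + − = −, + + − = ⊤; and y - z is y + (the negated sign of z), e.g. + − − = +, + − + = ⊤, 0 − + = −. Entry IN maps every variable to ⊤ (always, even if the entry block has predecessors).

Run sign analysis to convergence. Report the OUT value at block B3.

Answer: {a: ⊤, b: ⊤, c: ⊤, d: ⊤, e: +, f: +}

Working:
Converged values:
  B0: | IN=(all ⊤) | OUT={e:+; rest ⊤}
  B1: | IN={e:+; rest ⊤} | OUT={e:+, f:+; rest ⊤}
  B2: | IN={e:+, f:+; rest ⊤} | OUT={e:+, f:+; rest ⊤}
  B3: | IN={e:+, f:+; rest ⊤} | OUT={e:+, f:+; rest ⊤}
  B4: | IN={e:+, f:+; rest ⊤} | OUT={a:+, e:+, f:+; rest ⊤}
  B5: | IN={a:+, e:+, f:+; rest ⊤} | OUT={a:+, e:+, f:+; rest ⊤}
  B6: | IN={e:+, f:+; rest ⊤} | OUT={e:+, f:+; rest ⊤}
  B7: | IN={e:+, f:+; rest ⊤} | OUT={e:+, f:+; rest ⊤}

Merge at B3: IN[B3] = OUT[B2] ⊔ OUT[B5] = {a: ⊤, b: ⊤, c: ⊤, d: ⊤, e: +, f: +}
Applying B3's transfer function to that IN value gives OUT[B3] (row B3 above).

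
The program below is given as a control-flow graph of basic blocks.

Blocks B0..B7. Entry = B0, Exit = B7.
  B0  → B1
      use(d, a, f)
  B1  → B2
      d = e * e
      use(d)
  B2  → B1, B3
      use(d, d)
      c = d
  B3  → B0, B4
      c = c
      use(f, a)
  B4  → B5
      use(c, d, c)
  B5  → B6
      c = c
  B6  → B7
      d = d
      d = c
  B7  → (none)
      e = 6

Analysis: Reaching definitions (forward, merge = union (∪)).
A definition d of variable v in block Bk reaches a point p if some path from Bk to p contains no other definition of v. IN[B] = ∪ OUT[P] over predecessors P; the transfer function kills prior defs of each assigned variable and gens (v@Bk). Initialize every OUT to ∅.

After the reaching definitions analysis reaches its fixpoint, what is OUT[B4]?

Answer: {c@B3, d@B1}

Derivation:
Converged values:
  B0:  IN={c@B3, d@B1}  OUT={c@B3, d@B1}
  B1:  IN={c@B2, c@B3, d@B1}  OUT={c@B2, c@B3, d@B1}
  B2:  IN={c@B2, c@B3, d@B1}  OUT={c@B2, d@B1}
  B3:  IN={c@B2, d@B1}  OUT={c@B3, d@B1}
  B4:  IN={c@B3, d@B1}  OUT={c@B3, d@B1}
  B5:  IN={c@B3, d@B1}  OUT={c@B5, d@B1}
  B6:  IN={c@B5, d@B1}  OUT={c@B5, d@B6}
  B7:  IN={c@B5, d@B6}  OUT={c@B5, d@B6, e@B7}

Merge at B4: IN[B4] = OUT[B3] = {c@B3, d@B1}
Applying B4's transfer function to that IN value gives OUT[B4] (row B4 above).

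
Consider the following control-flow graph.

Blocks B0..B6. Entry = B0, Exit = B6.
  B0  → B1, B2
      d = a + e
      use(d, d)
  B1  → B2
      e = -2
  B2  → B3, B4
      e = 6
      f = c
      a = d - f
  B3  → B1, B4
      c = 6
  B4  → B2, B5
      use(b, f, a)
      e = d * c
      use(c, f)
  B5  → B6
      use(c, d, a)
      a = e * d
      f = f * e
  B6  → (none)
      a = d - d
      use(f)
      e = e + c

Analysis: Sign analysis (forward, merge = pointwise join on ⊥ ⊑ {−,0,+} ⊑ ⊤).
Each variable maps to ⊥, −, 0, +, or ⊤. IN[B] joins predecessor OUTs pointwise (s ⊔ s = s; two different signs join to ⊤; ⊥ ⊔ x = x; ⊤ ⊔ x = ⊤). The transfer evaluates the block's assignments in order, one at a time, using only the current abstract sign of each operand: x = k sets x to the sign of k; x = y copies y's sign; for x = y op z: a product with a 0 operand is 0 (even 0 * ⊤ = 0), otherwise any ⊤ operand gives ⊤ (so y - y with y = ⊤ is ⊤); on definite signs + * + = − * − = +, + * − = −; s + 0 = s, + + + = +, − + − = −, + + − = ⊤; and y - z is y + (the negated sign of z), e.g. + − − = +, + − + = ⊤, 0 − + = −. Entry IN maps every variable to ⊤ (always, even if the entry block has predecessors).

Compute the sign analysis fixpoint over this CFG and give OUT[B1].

Answer: {a: ⊤, b: ⊤, c: ⊤, d: ⊤, e: -, f: ⊤}

Derivation:
Fixpoint table:
  B0:   IN=(all ⊤)   OUT=(all ⊤)
  B1:   IN=(all ⊤)   OUT={e:-; rest ⊤}
  B2:   IN=(all ⊤)   OUT={e:+; rest ⊤}
  B3:   IN={e:+; rest ⊤}   OUT={c:+, e:+; rest ⊤}
  B4:   IN={e:+; rest ⊤}   OUT=(all ⊤)
  B5:   IN=(all ⊤)   OUT=(all ⊤)
  B6:   IN=(all ⊤)   OUT=(all ⊤)

Merge at B1: IN[B1] = OUT[B0] ⊔ OUT[B3] = {a: ⊤, b: ⊤, c: ⊤, d: ⊤, e: ⊤, f: ⊤}
Applying B1's transfer function to that IN value gives OUT[B1] (row B1 above).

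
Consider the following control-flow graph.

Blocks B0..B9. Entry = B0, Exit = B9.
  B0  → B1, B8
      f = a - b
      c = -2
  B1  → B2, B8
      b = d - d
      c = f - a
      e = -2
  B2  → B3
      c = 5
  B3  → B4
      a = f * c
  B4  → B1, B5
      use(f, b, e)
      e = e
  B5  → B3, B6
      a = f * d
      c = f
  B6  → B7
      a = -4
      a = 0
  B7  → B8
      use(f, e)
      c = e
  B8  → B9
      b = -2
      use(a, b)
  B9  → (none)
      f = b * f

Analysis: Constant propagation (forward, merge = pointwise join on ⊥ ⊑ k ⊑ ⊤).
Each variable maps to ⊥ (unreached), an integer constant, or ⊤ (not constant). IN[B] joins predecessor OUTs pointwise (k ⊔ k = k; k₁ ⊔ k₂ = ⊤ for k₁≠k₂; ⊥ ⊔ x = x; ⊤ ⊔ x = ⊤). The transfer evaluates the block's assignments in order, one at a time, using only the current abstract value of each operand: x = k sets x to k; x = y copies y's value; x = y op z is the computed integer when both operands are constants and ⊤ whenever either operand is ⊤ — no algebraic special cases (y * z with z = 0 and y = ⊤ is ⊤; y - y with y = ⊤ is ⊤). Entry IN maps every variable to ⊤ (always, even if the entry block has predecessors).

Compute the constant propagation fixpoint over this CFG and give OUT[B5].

Converged values:
  B0: | IN=(all ⊤) | OUT={c:-2; rest ⊤}
  B1: | IN=(all ⊤) | OUT={e:-2; rest ⊤}
  B2: | IN={e:-2; rest ⊤} | OUT={c:5, e:-2; rest ⊤}
  B3: | IN={e:-2; rest ⊤} | OUT={e:-2; rest ⊤}
  B4: | IN={e:-2; rest ⊤} | OUT={e:-2; rest ⊤}
  B5: | IN={e:-2; rest ⊤} | OUT={e:-2; rest ⊤}
  B6: | IN={e:-2; rest ⊤} | OUT={a:0, e:-2; rest ⊤}
  B7: | IN={a:0, e:-2; rest ⊤} | OUT={a:0, c:-2, e:-2; rest ⊤}
  B8: | IN=(all ⊤) | OUT={b:-2; rest ⊤}
  B9: | IN={b:-2; rest ⊤} | OUT={b:-2; rest ⊤}

Merge at B5: IN[B5] = OUT[B4] = {a: ⊤, b: ⊤, c: ⊤, d: ⊤, e: -2, f: ⊤}
Applying B5's transfer function to that IN value gives OUT[B5] (row B5 above).

Answer: {a: ⊤, b: ⊤, c: ⊤, d: ⊤, e: -2, f: ⊤}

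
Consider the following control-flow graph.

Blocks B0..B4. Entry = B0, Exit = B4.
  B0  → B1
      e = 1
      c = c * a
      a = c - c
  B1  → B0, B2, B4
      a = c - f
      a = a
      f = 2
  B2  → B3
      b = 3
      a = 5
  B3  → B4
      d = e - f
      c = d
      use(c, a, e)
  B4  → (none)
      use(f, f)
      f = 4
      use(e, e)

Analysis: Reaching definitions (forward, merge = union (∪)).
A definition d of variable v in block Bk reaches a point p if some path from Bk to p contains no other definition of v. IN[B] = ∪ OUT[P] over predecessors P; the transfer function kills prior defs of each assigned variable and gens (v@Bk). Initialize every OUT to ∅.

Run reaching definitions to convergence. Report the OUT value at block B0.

Fixpoint table:
  B0:   IN={a@B1, c@B0, e@B0, f@B1}   OUT={a@B0, c@B0, e@B0, f@B1}
  B1:   IN={a@B0, c@B0, e@B0, f@B1}   OUT={a@B1, c@B0, e@B0, f@B1}
  B2:   IN={a@B1, c@B0, e@B0, f@B1}   OUT={a@B2, b@B2, c@B0, e@B0, f@B1}
  B3:   IN={a@B2, b@B2, c@B0, e@B0, f@B1}   OUT={a@B2, b@B2, c@B3, d@B3, e@B0, f@B1}
  B4:   IN={a@B1, a@B2, b@B2, c@B0, c@B3, d@B3, e@B0, f@B1}   OUT={a@B1, a@B2, b@B2, c@B0, c@B3, d@B3, e@B0, f@B4}

Merge at B0 (entry node, so the boundary value {} is joined with the incoming edge(s)): IN[B0] = {} ⊔ OUT[B1] = {a@B1, c@B0, e@B0, f@B1}
Applying B0's transfer function to that IN value gives OUT[B0] (row B0 above).

Answer: {a@B0, c@B0, e@B0, f@B1}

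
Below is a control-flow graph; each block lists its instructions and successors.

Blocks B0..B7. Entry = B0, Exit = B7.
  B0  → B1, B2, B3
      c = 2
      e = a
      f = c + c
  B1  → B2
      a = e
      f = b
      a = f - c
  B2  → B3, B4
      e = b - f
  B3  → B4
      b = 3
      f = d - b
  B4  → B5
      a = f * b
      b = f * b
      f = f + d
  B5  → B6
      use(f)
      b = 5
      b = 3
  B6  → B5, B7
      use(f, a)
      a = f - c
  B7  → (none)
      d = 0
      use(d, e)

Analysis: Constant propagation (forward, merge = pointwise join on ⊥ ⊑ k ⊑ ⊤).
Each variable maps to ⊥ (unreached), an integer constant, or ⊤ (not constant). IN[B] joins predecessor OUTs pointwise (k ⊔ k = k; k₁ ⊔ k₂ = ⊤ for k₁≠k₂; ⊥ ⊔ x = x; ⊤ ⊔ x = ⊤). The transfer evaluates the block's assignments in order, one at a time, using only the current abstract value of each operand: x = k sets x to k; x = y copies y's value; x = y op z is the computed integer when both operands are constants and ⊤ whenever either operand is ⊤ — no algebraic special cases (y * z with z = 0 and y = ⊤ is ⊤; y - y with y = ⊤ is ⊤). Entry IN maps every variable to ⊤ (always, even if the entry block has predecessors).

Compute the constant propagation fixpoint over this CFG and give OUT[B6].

Answer: {a: ⊤, b: 3, c: 2, d: ⊤, e: ⊤, f: ⊤}

Derivation:
Converged values:
  B0:  IN=(all ⊤)  OUT={c:2, f:4; rest ⊤}
  B1:  IN={c:2, f:4; rest ⊤}  OUT={c:2; rest ⊤}
  B2:  IN={c:2; rest ⊤}  OUT={c:2; rest ⊤}
  B3:  IN={c:2; rest ⊤}  OUT={b:3, c:2; rest ⊤}
  B4:  IN={c:2; rest ⊤}  OUT={c:2; rest ⊤}
  B5:  IN={c:2; rest ⊤}  OUT={b:3, c:2; rest ⊤}
  B6:  IN={b:3, c:2; rest ⊤}  OUT={b:3, c:2; rest ⊤}
  B7:  IN={b:3, c:2; rest ⊤}  OUT={b:3, c:2, d:0; rest ⊤}

Merge at B6: IN[B6] = OUT[B5] = {a: ⊤, b: 3, c: 2, d: ⊤, e: ⊤, f: ⊤}
Applying B6's transfer function to that IN value gives OUT[B6] (row B6 above).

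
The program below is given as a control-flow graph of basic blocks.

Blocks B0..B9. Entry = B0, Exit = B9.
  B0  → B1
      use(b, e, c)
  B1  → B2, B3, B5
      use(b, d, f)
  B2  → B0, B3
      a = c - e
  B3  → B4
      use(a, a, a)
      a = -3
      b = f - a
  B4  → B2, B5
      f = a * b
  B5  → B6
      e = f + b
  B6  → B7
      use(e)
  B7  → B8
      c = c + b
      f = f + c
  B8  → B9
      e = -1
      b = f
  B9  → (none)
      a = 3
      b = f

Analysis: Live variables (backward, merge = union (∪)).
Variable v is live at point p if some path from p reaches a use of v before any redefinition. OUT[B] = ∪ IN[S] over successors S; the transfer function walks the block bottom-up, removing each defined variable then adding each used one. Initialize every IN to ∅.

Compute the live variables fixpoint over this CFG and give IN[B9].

Per-block solution:
  B0:   IN={a, b, c, d, e, f}   OUT={a, b, c, d, e, f}
  B1:   IN={a, b, c, d, e, f}   OUT={a, b, c, d, e, f}
  B2:   IN={b, c, d, e, f}   OUT={a, b, c, d, e, f}
  B3:   IN={a, c, d, e, f}   OUT={a, b, c, d, e}
  B4:   IN={a, b, c, d, e}   OUT={b, c, d, e, f}
  B5:   IN={b, c, f}   OUT={b, c, e, f}
  B6:   IN={b, c, e, f}   OUT={b, c, f}
  B7:   IN={b, c, f}   OUT={f}
  B8:   IN={f}   OUT={f}
  B9:   IN={f}   OUT={}

B9 is the boundary node: OUT[B9] = {}
Applying B9's transfer function to that OUT value gives IN[B9] (row B9 above).

Answer: {f}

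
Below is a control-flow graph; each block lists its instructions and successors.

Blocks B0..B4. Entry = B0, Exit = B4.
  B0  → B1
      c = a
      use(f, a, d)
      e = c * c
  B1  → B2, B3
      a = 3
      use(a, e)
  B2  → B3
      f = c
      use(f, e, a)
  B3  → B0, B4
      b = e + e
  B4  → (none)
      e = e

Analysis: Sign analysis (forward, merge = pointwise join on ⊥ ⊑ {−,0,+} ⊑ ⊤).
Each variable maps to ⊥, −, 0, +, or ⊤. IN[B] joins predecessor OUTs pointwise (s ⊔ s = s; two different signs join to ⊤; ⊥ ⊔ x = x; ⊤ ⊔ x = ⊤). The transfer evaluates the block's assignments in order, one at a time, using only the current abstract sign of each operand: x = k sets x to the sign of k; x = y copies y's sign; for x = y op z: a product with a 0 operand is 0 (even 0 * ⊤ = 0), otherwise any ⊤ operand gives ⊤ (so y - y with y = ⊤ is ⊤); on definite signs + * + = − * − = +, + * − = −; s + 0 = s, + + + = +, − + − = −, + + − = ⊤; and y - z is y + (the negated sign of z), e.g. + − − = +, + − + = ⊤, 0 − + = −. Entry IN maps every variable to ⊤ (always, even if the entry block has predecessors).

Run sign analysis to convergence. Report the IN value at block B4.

Answer: {a: +, b: ⊤, c: ⊤, d: ⊤, e: ⊤, f: ⊤}

Working:
Fixpoint table:
  B0: | IN=(all ⊤) | OUT=(all ⊤)
  B1: | IN=(all ⊤) | OUT={a:+; rest ⊤}
  B2: | IN={a:+; rest ⊤} | OUT={a:+; rest ⊤}
  B3: | IN={a:+; rest ⊤} | OUT={a:+; rest ⊤}
  B4: | IN={a:+; rest ⊤} | OUT={a:+; rest ⊤}

Merge at B4: IN[B4] = OUT[B3] = {a: +, b: ⊤, c: ⊤, d: ⊤, e: ⊤, f: ⊤}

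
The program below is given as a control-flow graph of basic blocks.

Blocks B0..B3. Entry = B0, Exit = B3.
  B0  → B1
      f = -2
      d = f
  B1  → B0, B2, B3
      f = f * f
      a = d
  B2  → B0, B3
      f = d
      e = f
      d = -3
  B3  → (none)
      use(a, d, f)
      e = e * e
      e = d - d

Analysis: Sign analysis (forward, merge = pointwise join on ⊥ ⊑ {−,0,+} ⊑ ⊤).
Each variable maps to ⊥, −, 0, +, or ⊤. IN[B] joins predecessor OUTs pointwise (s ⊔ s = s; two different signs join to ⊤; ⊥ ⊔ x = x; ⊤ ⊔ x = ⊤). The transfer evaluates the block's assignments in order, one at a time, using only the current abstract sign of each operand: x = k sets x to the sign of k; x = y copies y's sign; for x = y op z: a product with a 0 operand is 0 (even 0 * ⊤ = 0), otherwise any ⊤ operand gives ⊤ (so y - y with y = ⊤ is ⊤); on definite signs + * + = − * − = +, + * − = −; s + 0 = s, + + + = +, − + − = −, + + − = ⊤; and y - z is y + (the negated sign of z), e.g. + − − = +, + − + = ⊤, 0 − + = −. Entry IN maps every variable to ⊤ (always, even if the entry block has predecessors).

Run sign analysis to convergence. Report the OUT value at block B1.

Answer: {a: -, b: ⊤, c: ⊤, d: -, e: ⊤, f: +}

Trace:
Fixpoint table:
  B0:   IN=(all ⊤)   OUT={d:-, f:-; rest ⊤}
  B1:   IN={d:-, f:-; rest ⊤}   OUT={a:-, d:-, f:+; rest ⊤}
  B2:   IN={a:-, d:-, f:+; rest ⊤}   OUT={a:-, d:-, e:-, f:-; rest ⊤}
  B3:   IN={a:-, d:-; rest ⊤}   OUT={a:-, d:-; rest ⊤}

Merge at B1: IN[B1] = OUT[B0] = {a: ⊤, b: ⊤, c: ⊤, d: -, e: ⊤, f: -}
Applying B1's transfer function to that IN value gives OUT[B1] (row B1 above).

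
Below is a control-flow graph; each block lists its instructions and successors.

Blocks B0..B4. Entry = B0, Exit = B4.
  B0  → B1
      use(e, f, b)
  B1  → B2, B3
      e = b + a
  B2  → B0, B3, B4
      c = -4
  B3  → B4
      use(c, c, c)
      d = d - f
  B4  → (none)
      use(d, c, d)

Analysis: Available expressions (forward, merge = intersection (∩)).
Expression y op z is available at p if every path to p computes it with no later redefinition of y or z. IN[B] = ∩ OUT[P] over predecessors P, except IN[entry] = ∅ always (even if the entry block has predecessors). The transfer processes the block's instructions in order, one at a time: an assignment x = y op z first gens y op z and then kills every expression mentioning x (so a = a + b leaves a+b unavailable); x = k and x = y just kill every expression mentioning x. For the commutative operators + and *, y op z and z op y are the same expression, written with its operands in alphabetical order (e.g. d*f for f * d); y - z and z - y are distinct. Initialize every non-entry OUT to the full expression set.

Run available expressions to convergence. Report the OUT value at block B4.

Answer: {a+b}

Derivation:
Fixpoint table:
  B0:   IN={}   OUT={}
  B1:   IN={}   OUT={a+b}
  B2:   IN={a+b}   OUT={a+b}
  B3:   IN={a+b}   OUT={a+b}
  B4:   IN={a+b}   OUT={a+b}

Merge at B4: IN[B4] = OUT[B2] ∩ OUT[B3] = {a+b}
Applying B4's transfer function to that IN value gives OUT[B4] (row B4 above).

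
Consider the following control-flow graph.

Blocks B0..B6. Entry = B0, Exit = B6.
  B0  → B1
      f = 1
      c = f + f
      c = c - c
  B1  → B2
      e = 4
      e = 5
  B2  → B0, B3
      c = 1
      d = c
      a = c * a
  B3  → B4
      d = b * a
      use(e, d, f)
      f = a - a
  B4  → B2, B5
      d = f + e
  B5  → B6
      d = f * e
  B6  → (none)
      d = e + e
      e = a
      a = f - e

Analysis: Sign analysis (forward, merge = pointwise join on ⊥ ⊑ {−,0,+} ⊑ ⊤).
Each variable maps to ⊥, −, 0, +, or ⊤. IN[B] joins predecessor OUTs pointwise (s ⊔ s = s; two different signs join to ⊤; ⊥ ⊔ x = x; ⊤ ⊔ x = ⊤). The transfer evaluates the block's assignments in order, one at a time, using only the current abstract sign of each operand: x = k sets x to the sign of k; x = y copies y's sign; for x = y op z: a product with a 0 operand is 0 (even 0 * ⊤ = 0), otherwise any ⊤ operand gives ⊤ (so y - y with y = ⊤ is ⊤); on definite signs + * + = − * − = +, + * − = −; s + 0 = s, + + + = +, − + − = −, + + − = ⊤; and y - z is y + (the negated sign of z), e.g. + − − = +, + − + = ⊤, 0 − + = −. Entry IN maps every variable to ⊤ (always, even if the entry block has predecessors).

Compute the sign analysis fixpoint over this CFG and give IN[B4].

Converged values:
  B0: | IN=(all ⊤) | OUT={f:+; rest ⊤}
  B1: | IN={f:+; rest ⊤} | OUT={e:+, f:+; rest ⊤}
  B2: | IN={e:+; rest ⊤} | OUT={c:+, d:+, e:+; rest ⊤}
  B3: | IN={c:+, d:+, e:+; rest ⊤} | OUT={c:+, e:+; rest ⊤}
  B4: | IN={c:+, e:+; rest ⊤} | OUT={c:+, e:+; rest ⊤}
  B5: | IN={c:+, e:+; rest ⊤} | OUT={c:+, e:+; rest ⊤}
  B6: | IN={c:+, e:+; rest ⊤} | OUT={c:+, d:+; rest ⊤}

Merge at B4: IN[B4] = OUT[B3] = {a: ⊤, b: ⊤, c: +, d: ⊤, e: +, f: ⊤}

Answer: {a: ⊤, b: ⊤, c: +, d: ⊤, e: +, f: ⊤}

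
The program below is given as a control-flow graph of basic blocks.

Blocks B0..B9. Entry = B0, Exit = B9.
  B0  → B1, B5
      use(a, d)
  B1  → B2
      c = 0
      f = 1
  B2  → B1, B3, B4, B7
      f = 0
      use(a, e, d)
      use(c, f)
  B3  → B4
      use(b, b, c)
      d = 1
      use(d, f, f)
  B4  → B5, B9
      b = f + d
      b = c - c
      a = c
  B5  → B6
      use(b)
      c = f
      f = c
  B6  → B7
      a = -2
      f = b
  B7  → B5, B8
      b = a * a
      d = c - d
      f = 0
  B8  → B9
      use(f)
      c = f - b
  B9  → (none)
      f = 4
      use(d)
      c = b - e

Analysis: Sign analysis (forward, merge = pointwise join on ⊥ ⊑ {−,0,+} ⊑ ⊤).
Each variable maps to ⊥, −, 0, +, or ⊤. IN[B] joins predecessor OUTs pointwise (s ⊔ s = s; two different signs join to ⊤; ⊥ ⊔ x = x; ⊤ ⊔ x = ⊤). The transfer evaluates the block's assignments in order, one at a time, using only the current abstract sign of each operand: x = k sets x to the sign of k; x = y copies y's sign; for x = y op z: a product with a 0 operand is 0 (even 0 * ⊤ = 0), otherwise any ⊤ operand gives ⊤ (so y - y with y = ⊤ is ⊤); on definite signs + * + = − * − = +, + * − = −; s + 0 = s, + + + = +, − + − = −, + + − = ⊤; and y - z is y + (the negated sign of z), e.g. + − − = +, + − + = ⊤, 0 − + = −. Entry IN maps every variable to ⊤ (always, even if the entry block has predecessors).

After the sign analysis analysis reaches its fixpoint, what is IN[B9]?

Answer: {a: ⊤, b: ⊤, c: ⊤, d: ⊤, e: ⊤, f: 0}

Trace:
Fixpoint table:
  B0:   IN=(all ⊤)   OUT=(all ⊤)
  B1:   IN=(all ⊤)   OUT={c:0, f:+; rest ⊤}
  B2:   IN={c:0, f:+; rest ⊤}   OUT={c:0, f:0; rest ⊤}
  B3:   IN={c:0, f:0; rest ⊤}   OUT={c:0, d:+, f:0; rest ⊤}
  B4:   IN={c:0, f:0; rest ⊤}   OUT={a:0, b:0, c:0, f:0; rest ⊤}
  B5:   IN=(all ⊤)   OUT=(all ⊤)
  B6:   IN=(all ⊤)   OUT={a:-; rest ⊤}
  B7:   IN=(all ⊤)   OUT={f:0; rest ⊤}
  B8:   IN={f:0; rest ⊤}   OUT={f:0; rest ⊤}
  B9:   IN={f:0; rest ⊤}   OUT={f:+; rest ⊤}

Merge at B9: IN[B9] = OUT[B4] ⊔ OUT[B8] = {a: ⊤, b: ⊤, c: ⊤, d: ⊤, e: ⊤, f: 0}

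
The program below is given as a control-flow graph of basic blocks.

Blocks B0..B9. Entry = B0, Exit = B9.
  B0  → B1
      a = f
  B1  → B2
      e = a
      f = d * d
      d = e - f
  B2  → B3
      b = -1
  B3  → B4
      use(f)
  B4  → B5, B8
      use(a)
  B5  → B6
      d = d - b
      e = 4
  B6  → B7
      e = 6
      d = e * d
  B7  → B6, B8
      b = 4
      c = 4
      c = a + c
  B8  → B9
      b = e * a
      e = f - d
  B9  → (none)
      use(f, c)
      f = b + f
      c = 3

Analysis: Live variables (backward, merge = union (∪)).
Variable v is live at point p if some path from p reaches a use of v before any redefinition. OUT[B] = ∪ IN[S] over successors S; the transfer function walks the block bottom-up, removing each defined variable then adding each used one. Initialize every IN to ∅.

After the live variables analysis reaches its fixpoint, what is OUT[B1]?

Answer: {a, c, d, e, f}

Trace:
Per-block solution:
  B0:  IN={c, d, f}  OUT={a, c, d}
  B1:  IN={a, c, d}  OUT={a, c, d, e, f}
  B2:  IN={a, c, d, e, f}  OUT={a, b, c, d, e, f}
  B3:  IN={a, b, c, d, e, f}  OUT={a, b, c, d, e, f}
  B4:  IN={a, b, c, d, e, f}  OUT={a, b, c, d, e, f}
  B5:  IN={a, b, d, f}  OUT={a, d, f}
  B6:  IN={a, d, f}  OUT={a, d, e, f}
  B7:  IN={a, d, e, f}  OUT={a, c, d, e, f}
  B8:  IN={a, c, d, e, f}  OUT={b, c, f}
  B9:  IN={b, c, f}  OUT={}

Merge at B1: OUT[B1] = IN[B2] = {a, c, d, e, f}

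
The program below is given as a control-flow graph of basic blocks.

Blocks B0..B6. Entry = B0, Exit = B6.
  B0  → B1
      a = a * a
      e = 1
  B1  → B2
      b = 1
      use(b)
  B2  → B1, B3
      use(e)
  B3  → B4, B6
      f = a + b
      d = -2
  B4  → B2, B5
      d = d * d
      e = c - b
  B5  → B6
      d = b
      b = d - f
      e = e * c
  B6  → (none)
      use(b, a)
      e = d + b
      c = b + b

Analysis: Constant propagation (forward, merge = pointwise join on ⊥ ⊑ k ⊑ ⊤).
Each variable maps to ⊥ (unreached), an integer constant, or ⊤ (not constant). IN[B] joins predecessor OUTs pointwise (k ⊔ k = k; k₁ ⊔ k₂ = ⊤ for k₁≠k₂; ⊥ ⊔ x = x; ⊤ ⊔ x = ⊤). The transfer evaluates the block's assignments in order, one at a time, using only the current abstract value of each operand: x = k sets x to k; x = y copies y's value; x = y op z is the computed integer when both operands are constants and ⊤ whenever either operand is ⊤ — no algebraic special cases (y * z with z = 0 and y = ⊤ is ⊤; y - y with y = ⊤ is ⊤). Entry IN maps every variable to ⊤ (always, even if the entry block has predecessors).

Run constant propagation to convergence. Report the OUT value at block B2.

Answer: {a: ⊤, b: 1, c: ⊤, d: ⊤, e: ⊤, f: ⊤}

Working:
Converged values:
  B0:   IN=(all ⊤)   OUT={e:1; rest ⊤}
  B1:   IN=(all ⊤)   OUT={b:1; rest ⊤}
  B2:   IN={b:1; rest ⊤}   OUT={b:1; rest ⊤}
  B3:   IN={b:1; rest ⊤}   OUT={b:1, d:-2; rest ⊤}
  B4:   IN={b:1, d:-2; rest ⊤}   OUT={b:1, d:4; rest ⊤}
  B5:   IN={b:1, d:4; rest ⊤}   OUT={d:1; rest ⊤}
  B6:   IN=(all ⊤)   OUT=(all ⊤)

Merge at B2: IN[B2] = OUT[B1] ⊔ OUT[B4] = {a: ⊤, b: 1, c: ⊤, d: ⊤, e: ⊤, f: ⊤}
Applying B2's transfer function to that IN value gives OUT[B2] (row B2 above).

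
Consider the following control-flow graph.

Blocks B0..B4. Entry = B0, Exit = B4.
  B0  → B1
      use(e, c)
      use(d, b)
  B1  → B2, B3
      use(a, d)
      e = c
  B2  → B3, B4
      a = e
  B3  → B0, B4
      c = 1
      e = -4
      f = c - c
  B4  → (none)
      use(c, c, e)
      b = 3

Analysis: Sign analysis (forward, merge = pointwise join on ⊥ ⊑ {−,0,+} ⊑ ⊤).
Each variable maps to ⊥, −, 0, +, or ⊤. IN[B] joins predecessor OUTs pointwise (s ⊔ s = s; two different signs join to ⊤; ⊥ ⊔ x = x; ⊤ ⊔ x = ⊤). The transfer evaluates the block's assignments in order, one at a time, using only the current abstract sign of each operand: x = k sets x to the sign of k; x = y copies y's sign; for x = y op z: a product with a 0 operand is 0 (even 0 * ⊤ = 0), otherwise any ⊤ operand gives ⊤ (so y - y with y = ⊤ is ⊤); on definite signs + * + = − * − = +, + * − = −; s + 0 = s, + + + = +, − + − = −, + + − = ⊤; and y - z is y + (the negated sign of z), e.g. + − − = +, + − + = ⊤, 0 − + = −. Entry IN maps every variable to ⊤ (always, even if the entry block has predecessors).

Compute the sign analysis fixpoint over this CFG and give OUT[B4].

Converged values:
  B0:   IN=(all ⊤)   OUT=(all ⊤)
  B1:   IN=(all ⊤)   OUT=(all ⊤)
  B2:   IN=(all ⊤)   OUT=(all ⊤)
  B3:   IN=(all ⊤)   OUT={c:+, e:-; rest ⊤}
  B4:   IN=(all ⊤)   OUT={b:+; rest ⊤}

Merge at B4: IN[B4] = OUT[B2] ⊔ OUT[B3] = {a: ⊤, b: ⊤, c: ⊤, d: ⊤, e: ⊤, f: ⊤}
Applying B4's transfer function to that IN value gives OUT[B4] (row B4 above).

Answer: {a: ⊤, b: +, c: ⊤, d: ⊤, e: ⊤, f: ⊤}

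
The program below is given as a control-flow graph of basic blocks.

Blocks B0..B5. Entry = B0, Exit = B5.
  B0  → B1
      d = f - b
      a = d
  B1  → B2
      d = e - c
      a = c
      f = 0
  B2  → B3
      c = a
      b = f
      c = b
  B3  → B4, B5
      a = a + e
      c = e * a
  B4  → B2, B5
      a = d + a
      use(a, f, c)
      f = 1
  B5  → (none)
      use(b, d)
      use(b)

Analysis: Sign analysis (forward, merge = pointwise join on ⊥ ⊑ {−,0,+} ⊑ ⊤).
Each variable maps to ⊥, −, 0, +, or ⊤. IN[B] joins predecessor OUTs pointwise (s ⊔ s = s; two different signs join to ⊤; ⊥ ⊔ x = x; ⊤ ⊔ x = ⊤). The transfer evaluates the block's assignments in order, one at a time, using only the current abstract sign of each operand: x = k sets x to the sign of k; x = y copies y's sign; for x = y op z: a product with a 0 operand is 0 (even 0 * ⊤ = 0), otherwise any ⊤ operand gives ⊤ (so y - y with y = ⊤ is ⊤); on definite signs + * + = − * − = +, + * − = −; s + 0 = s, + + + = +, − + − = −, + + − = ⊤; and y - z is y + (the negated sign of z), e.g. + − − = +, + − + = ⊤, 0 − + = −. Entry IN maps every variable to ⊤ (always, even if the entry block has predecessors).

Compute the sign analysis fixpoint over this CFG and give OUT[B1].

Converged values:
  B0: | IN=(all ⊤) | OUT=(all ⊤)
  B1: | IN=(all ⊤) | OUT={f:0; rest ⊤}
  B2: | IN=(all ⊤) | OUT=(all ⊤)
  B3: | IN=(all ⊤) | OUT=(all ⊤)
  B4: | IN=(all ⊤) | OUT={f:+; rest ⊤}
  B5: | IN=(all ⊤) | OUT=(all ⊤)

Merge at B1: IN[B1] = OUT[B0] = {a: ⊤, b: ⊤, c: ⊤, d: ⊤, e: ⊤, f: ⊤}
Applying B1's transfer function to that IN value gives OUT[B1] (row B1 above).

Answer: {a: ⊤, b: ⊤, c: ⊤, d: ⊤, e: ⊤, f: 0}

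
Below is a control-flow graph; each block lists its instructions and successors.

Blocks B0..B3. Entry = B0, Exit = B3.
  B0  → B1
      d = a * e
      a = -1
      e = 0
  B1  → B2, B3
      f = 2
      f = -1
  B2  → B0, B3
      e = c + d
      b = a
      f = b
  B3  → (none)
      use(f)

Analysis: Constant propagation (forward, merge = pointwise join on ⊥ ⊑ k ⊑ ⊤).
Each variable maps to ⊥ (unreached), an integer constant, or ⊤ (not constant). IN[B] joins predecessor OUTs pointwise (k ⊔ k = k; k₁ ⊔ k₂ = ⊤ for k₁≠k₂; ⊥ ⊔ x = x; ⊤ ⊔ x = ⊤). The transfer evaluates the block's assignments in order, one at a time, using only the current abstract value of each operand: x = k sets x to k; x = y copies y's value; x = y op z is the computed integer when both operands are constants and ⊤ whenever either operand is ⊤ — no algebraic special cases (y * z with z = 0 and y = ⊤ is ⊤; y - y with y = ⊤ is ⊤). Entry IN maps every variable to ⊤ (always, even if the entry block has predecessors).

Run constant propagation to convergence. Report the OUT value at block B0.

Per-block solution:
  B0:   IN=(all ⊤)   OUT={a:-1, e:0; rest ⊤}
  B1:   IN={a:-1, e:0; rest ⊤}   OUT={a:-1, e:0, f:-1; rest ⊤}
  B2:   IN={a:-1, e:0, f:-1; rest ⊤}   OUT={a:-1, b:-1, f:-1; rest ⊤}
  B3:   IN={a:-1, f:-1; rest ⊤}   OUT={a:-1, f:-1; rest ⊤}

Merge at B0 (entry node, so the boundary value (all ⊤) is joined with the incoming edge(s)): IN[B0] = (all ⊤) ⊔ OUT[B2] = {a: ⊤, b: ⊤, c: ⊤, d: ⊤, e: ⊤, f: ⊤}
Applying B0's transfer function to that IN value gives OUT[B0] (row B0 above).

Answer: {a: -1, b: ⊤, c: ⊤, d: ⊤, e: 0, f: ⊤}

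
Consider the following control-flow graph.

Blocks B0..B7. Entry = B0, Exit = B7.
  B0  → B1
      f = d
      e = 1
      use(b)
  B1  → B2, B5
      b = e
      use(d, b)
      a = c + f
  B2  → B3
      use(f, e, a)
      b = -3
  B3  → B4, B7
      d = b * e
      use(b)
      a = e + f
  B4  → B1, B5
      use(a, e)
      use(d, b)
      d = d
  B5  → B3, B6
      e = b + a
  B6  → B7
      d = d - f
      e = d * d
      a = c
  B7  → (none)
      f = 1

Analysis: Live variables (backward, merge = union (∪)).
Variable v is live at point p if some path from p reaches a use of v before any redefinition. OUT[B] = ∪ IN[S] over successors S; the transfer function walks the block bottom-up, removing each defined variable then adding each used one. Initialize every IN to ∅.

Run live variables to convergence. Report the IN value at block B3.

Fixpoint table:
  B0:  IN={b, c, d}  OUT={c, d, e, f}
  B1:  IN={c, d, e, f}  OUT={a, b, c, d, e, f}
  B2:  IN={a, c, e, f}  OUT={b, c, e, f}
  B3:  IN={b, c, e, f}  OUT={a, b, c, d, e, f}
  B4:  IN={a, b, c, d, e, f}  OUT={a, b, c, d, e, f}
  B5:  IN={a, b, c, d, f}  OUT={b, c, d, e, f}
  B6:  IN={c, d, f}  OUT={}
  B7:  IN={}  OUT={}

Merge at B3: OUT[B3] = IN[B4] ⊔ IN[B7] = {a, b, c, d, e, f}
Applying B3's transfer function to that OUT value gives IN[B3] (row B3 above).

Answer: {b, c, e, f}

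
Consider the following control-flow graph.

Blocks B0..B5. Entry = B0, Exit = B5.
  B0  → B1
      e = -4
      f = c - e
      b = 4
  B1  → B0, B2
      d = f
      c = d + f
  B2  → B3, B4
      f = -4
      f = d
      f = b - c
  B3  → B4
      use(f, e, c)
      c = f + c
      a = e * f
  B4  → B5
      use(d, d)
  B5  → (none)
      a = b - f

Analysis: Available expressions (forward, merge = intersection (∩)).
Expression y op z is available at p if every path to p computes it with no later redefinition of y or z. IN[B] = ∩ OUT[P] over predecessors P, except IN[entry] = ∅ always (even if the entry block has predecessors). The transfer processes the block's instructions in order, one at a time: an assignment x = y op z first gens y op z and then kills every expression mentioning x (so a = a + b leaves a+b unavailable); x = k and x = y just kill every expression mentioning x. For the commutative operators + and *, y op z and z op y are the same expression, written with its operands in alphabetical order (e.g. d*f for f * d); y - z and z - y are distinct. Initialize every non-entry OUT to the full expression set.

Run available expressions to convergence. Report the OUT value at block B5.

Answer: {b-f}

Trace:
Converged values:
  B0:  IN={}  OUT={c-e}
  B1:  IN={c-e}  OUT={d+f}
  B2:  IN={d+f}  OUT={b-c}
  B3:  IN={b-c}  OUT={e*f}
  B4:  IN={}  OUT={}
  B5:  IN={}  OUT={b-f}

Merge at B5: IN[B5] = OUT[B4] = {}
Applying B5's transfer function to that IN value gives OUT[B5] (row B5 above).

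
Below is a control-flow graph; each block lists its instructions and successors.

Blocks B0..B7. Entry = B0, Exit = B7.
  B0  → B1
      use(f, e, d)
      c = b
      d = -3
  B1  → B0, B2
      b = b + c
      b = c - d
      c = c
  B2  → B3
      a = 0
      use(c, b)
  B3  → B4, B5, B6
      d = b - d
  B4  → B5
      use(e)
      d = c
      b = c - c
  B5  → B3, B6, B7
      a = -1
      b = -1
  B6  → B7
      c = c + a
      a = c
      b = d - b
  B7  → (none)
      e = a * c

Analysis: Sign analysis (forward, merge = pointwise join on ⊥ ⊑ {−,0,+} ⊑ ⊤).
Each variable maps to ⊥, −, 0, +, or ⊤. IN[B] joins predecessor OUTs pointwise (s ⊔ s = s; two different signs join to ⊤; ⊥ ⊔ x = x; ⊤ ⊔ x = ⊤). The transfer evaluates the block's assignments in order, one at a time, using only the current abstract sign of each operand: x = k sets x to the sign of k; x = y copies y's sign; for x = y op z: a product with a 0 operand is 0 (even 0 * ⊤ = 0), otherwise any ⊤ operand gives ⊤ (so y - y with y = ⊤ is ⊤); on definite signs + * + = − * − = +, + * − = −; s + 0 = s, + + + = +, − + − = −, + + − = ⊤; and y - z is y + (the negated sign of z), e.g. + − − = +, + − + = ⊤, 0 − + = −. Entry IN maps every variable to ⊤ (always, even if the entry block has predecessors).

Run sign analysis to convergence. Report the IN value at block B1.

Converged values:
  B0:   IN=(all ⊤)   OUT={d:-; rest ⊤}
  B1:   IN={d:-; rest ⊤}   OUT={d:-; rest ⊤}
  B2:   IN={d:-; rest ⊤}   OUT={a:0, d:-; rest ⊤}
  B3:   IN=(all ⊤)   OUT=(all ⊤)
  B4:   IN=(all ⊤)   OUT=(all ⊤)
  B5:   IN=(all ⊤)   OUT={a:-, b:-; rest ⊤}
  B6:   IN=(all ⊤)   OUT=(all ⊤)
  B7:   IN=(all ⊤)   OUT=(all ⊤)

Merge at B1: IN[B1] = OUT[B0] = {a: ⊤, b: ⊤, c: ⊤, d: -, e: ⊤, f: ⊤}

Answer: {a: ⊤, b: ⊤, c: ⊤, d: -, e: ⊤, f: ⊤}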